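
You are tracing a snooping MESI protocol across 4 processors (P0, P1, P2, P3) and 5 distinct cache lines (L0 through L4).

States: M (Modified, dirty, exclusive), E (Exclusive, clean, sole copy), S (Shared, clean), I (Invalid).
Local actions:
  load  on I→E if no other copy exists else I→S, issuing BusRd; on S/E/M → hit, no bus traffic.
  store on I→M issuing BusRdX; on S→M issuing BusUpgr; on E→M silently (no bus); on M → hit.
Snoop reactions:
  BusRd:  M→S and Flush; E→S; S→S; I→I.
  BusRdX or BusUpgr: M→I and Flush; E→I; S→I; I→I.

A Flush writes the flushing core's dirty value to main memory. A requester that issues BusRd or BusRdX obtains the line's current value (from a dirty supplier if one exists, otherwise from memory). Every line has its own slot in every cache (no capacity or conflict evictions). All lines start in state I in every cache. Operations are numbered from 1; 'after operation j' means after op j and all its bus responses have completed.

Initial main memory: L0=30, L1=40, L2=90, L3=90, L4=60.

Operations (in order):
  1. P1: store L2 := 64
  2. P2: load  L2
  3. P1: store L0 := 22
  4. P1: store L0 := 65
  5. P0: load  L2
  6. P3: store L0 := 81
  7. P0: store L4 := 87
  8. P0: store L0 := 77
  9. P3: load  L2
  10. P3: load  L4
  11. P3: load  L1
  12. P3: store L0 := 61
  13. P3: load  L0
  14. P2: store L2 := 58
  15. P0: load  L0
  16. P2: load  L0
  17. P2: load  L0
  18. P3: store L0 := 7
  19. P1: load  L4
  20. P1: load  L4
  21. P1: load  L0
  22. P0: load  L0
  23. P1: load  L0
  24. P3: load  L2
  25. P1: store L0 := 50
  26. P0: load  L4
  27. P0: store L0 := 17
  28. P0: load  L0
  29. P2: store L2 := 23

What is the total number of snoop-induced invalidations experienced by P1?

invalidations = 3

[1] P1: store L2 := 64 | P0:I, P1:M(64), P2:I, P3:I | bus: BusRdX
[2] P2: load  L2 | P0:I, P1:S(64), P2:S(64), P3:I | bus: BusRd,Flush
[3] P1: store L0 := 22 | P0:I, P1:M(22), P2:I, P3:I | bus: BusRdX
[4] P1: store L0 := 65 | P0:I, P1:M(65), P2:I, P3:I | bus: none
[5] P0: load  L2 | P0:S(64), P1:S(64), P2:S(64), P3:I | bus: BusRd
[6] P3: store L0 := 81 | P0:I, P1:I, P2:I, P3:M(81) | bus: BusRdX,Flush
[7] P0: store L4 := 87 | P0:M(87), P1:I, P2:I, P3:I | bus: BusRdX
[8] P0: store L0 := 77 | P0:M(77), P1:I, P2:I, P3:I | bus: BusRdX,Flush
[9] P3: load  L2 | P0:S(64), P1:S(64), P2:S(64), P3:S(64) | bus: BusRd
[10] P3: load  L4 | P0:S(87), P1:I, P2:I, P3:S(87) | bus: BusRd,Flush
[11] P3: load  L1 | P0:I, P1:I, P2:I, P3:E(40) | bus: BusRd
[12] P3: store L0 := 61 | P0:I, P1:I, P2:I, P3:M(61) | bus: BusRdX,Flush
[13] P3: load  L0 | P0:I, P1:I, P2:I, P3:M(61) | bus: none
[14] P2: store L2 := 58 | P0:I, P1:I, P2:M(58), P3:I | bus: BusUpgr
[15] P0: load  L0 | P0:S(61), P1:I, P2:I, P3:S(61) | bus: BusRd,Flush
[16] P2: load  L0 | P0:S(61), P1:I, P2:S(61), P3:S(61) | bus: BusRd
[17] P2: load  L0 | P0:S(61), P1:I, P2:S(61), P3:S(61) | bus: none
[18] P3: store L0 := 7 | P0:I, P1:I, P2:I, P3:M(7) | bus: BusUpgr
[19] P1: load  L4 | P0:S(87), P1:S(87), P2:I, P3:S(87) | bus: BusRd
[20] P1: load  L4 | P0:S(87), P1:S(87), P2:I, P3:S(87) | bus: none
[21] P1: load  L0 | P0:I, P1:S(7), P2:I, P3:S(7) | bus: BusRd,Flush
[22] P0: load  L0 | P0:S(7), P1:S(7), P2:I, P3:S(7) | bus: BusRd
[23] P1: load  L0 | P0:S(7), P1:S(7), P2:I, P3:S(7) | bus: none
[24] P3: load  L2 | P0:I, P1:I, P2:S(58), P3:S(58) | bus: BusRd,Flush
[25] P1: store L0 := 50 | P0:I, P1:M(50), P2:I, P3:I | bus: BusUpgr
[26] P0: load  L4 | P0:S(87), P1:S(87), P2:I, P3:S(87) | bus: none
[27] P0: store L0 := 17 | P0:M(17), P1:I, P2:I, P3:I | bus: BusRdX,Flush
[28] P0: load  L0 | P0:M(17), P1:I, P2:I, P3:I | bus: none
[29] P2: store L2 := 23 | P0:I, P1:I, P2:M(23), P3:I | bus: BusUpgr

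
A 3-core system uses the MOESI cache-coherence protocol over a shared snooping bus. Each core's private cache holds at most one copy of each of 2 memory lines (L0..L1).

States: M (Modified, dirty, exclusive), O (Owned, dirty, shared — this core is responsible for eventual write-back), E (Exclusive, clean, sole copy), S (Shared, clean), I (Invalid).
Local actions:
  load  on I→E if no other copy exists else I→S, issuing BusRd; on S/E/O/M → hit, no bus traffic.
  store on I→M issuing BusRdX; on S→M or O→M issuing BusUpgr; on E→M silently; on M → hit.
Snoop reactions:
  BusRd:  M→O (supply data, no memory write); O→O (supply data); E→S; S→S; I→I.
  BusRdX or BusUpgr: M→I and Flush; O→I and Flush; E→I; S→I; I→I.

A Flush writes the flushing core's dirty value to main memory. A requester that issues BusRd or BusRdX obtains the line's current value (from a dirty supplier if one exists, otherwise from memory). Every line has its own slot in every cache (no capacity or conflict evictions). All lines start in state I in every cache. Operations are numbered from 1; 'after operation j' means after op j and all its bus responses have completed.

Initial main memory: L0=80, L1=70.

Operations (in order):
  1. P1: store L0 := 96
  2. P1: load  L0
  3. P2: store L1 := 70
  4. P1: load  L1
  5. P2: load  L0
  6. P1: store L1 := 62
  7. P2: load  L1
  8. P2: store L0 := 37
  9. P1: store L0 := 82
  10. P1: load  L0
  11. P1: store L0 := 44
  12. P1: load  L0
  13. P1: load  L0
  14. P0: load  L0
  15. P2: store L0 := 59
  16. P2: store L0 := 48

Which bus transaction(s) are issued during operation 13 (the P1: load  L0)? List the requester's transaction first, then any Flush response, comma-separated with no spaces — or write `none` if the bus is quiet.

[1] P1: store L0 := 96 | P0:I, P1:M(96), P2:I | bus: BusRdX
[2] P1: load  L0 | P0:I, P1:M(96), P2:I | bus: none
[3] P2: store L1 := 70 | P0:I, P1:I, P2:M(70) | bus: BusRdX
[4] P1: load  L1 | P0:I, P1:S(70), P2:O(70) | bus: BusRd
[5] P2: load  L0 | P0:I, P1:O(96), P2:S(96) | bus: BusRd
[6] P1: store L1 := 62 | P0:I, P1:M(62), P2:I | bus: BusUpgr,Flush
[7] P2: load  L1 | P0:I, P1:O(62), P2:S(62) | bus: BusRd
[8] P2: store L0 := 37 | P0:I, P1:I, P2:M(37) | bus: BusUpgr,Flush
[9] P1: store L0 := 82 | P0:I, P1:M(82), P2:I | bus: BusRdX,Flush
[10] P1: load  L0 | P0:I, P1:M(82), P2:I | bus: none
[11] P1: store L0 := 44 | P0:I, P1:M(44), P2:I | bus: none
[12] P1: load  L0 | P0:I, P1:M(44), P2:I | bus: none
[13] P1: load  L0 | P0:I, P1:M(44), P2:I | bus: none
[14] P0: load  L0 | P0:S(44), P1:O(44), P2:I | bus: BusRd
[15] P2: store L0 := 59 | P0:I, P1:I, P2:M(59) | bus: BusRdX,Flush
[16] P2: store L0 := 48 | P0:I, P1:I, P2:M(48) | bus: none

bus = none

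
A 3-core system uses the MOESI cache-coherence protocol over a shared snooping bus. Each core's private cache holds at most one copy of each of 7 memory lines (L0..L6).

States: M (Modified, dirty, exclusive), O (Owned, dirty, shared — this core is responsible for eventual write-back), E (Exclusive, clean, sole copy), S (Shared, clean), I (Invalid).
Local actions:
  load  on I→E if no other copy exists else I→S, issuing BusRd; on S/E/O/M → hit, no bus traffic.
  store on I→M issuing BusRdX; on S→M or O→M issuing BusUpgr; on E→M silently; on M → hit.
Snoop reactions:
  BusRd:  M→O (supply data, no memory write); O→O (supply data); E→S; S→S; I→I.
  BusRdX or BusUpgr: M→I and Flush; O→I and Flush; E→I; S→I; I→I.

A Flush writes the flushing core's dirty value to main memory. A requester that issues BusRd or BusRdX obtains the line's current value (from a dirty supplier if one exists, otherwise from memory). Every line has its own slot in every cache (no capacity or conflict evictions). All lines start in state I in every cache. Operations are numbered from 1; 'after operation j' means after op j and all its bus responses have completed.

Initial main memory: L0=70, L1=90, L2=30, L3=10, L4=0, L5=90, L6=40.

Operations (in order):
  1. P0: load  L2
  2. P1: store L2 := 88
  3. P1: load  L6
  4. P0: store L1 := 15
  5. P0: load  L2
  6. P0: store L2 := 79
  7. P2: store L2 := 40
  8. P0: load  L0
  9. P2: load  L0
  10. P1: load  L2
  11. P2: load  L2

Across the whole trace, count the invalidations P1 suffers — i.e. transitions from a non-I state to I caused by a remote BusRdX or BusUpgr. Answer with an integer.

1. P0: load  L2  bus=[BusRd]  L2: P0=E P1=I P2=I  mem[L2]=30
2. P1: store L2 := 88  bus=[BusRdX]  L2: P0=I P1=M P2=I  mem[L2]=30
3. P1: load  L6  bus=[BusRd]  L6: P0=I P1=E P2=I  mem[L6]=40
4. P0: store L1 := 15  bus=[BusRdX]  L1: P0=M P1=I P2=I  mem[L1]=90
5. P0: load  L2  bus=[BusRd]  L2: P0=S P1=O P2=I  mem[L2]=30
6. P0: store L2 := 79  bus=[BusUpgr,Flush]  L2: P0=M P1=I P2=I  mem[L2]=88
7. P2: store L2 := 40  bus=[BusRdX,Flush]  L2: P0=I P1=I P2=M  mem[L2]=79
8. P0: load  L0  bus=[BusRd]  L0: P0=E P1=I P2=I  mem[L0]=70
9. P2: load  L0  bus=[BusRd]  L0: P0=S P1=I P2=S  mem[L0]=70
10. P1: load  L2  bus=[BusRd]  L2: P0=I P1=S P2=O  mem[L2]=79
11. P2: load  L2  bus=[-]  L2: P0=I P1=S P2=O  mem[L2]=79

invalidations = 1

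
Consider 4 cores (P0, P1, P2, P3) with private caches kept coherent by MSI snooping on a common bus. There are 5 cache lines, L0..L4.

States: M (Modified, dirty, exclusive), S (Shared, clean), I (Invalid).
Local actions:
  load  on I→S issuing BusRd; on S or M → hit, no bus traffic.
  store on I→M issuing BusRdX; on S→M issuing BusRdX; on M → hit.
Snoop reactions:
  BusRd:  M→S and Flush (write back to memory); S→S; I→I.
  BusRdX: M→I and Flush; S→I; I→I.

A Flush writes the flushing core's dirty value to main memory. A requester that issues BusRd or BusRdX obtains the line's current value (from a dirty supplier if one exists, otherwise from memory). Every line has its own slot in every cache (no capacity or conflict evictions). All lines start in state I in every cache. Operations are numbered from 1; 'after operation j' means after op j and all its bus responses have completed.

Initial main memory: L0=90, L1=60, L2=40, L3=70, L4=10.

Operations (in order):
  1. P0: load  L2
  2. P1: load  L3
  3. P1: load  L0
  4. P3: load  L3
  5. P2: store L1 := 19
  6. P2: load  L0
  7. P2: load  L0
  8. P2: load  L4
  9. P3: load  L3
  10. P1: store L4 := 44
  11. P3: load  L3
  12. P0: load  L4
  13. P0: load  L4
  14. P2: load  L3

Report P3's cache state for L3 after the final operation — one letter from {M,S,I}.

step 1: P0: load  L2  ⟶  SIII  (L2)  txn=BusRd  M[L2]=40
step 2: P1: load  L3  ⟶  ISII  (L3)  txn=BusRd  M[L3]=70
step 3: P1: load  L0  ⟶  ISII  (L0)  txn=BusRd  M[L0]=90
step 4: P3: load  L3  ⟶  ISIS  (L3)  txn=BusRd  M[L3]=70
step 5: P2: store L1 := 19  ⟶  IIMI  (L1)  txn=BusRdX  M[L1]=60
step 6: P2: load  L0  ⟶  ISSI  (L0)  txn=BusRd  M[L0]=90
step 7: P2: load  L0  ⟶  ISSI  (L0)  txn=∅  M[L0]=90
step 8: P2: load  L4  ⟶  IISI  (L4)  txn=BusRd  M[L4]=10
step 9: P3: load  L3  ⟶  ISIS  (L3)  txn=∅  M[L3]=70
step 10: P1: store L4 := 44  ⟶  IMII  (L4)  txn=BusRdX  M[L4]=10
step 11: P3: load  L3  ⟶  ISIS  (L3)  txn=∅  M[L3]=70
step 12: P0: load  L4  ⟶  SSII  (L4)  txn=BusRd+Flush  M[L4]=44
step 13: P0: load  L4  ⟶  SSII  (L4)  txn=∅  M[L4]=44
step 14: P2: load  L3  ⟶  ISSS  (L3)  txn=BusRd  M[L3]=70

state = S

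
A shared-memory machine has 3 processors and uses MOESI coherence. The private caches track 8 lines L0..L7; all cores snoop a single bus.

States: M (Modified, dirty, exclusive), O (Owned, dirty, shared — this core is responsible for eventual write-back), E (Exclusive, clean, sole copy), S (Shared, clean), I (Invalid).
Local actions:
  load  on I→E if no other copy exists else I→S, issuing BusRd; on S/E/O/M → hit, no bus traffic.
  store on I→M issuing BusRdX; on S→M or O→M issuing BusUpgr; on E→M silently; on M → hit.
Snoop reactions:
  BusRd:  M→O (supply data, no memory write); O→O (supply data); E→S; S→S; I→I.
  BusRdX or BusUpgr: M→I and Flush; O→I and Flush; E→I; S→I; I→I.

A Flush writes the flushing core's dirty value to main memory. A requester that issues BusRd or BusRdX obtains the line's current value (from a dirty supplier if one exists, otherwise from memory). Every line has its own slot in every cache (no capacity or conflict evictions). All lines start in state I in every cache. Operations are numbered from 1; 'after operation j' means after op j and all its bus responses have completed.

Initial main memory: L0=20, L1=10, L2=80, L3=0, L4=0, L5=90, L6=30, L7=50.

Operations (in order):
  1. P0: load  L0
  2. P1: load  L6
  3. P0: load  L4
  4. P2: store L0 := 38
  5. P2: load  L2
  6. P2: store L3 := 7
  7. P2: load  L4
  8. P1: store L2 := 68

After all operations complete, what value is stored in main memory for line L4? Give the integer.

[1] P0: load  L0 | P0:E(20), P1:I, P2:I | bus: BusRd
[2] P1: load  L6 | P0:I, P1:E(30), P2:I | bus: BusRd
[3] P0: load  L4 | P0:E(0), P1:I, P2:I | bus: BusRd
[4] P2: store L0 := 38 | P0:I, P1:I, P2:M(38) | bus: BusRdX
[5] P2: load  L2 | P0:I, P1:I, P2:E(80) | bus: BusRd
[6] P2: store L3 := 7 | P0:I, P1:I, P2:M(7) | bus: BusRdX
[7] P2: load  L4 | P0:S(0), P1:I, P2:S(0) | bus: BusRd
[8] P1: store L2 := 68 | P0:I, P1:M(68), P2:I | bus: BusRdX

memory[L4] = 0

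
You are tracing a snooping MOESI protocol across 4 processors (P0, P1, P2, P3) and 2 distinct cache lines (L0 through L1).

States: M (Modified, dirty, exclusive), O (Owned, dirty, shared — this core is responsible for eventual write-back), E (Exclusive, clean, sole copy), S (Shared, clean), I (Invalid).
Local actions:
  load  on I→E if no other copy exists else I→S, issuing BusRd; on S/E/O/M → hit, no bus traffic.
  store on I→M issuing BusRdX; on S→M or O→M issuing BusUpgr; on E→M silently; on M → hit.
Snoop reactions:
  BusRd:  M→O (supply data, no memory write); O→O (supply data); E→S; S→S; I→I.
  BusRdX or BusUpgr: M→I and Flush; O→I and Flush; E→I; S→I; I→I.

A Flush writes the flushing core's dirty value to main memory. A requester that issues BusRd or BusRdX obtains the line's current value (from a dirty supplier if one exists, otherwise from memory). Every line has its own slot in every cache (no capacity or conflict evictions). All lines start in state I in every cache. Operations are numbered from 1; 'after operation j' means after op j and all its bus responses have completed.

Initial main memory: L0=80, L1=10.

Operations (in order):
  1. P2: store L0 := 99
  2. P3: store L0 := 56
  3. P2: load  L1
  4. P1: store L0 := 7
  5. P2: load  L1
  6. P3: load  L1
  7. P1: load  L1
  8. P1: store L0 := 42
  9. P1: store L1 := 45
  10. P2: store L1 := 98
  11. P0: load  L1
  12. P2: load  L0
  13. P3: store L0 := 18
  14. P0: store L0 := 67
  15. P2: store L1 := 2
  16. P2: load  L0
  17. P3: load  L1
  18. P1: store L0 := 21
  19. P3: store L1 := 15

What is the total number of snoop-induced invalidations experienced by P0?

[1] P2: store L0 := 99 | P0:I, P1:I, P2:M(99), P3:I | bus: BusRdX
[2] P3: store L0 := 56 | P0:I, P1:I, P2:I, P3:M(56) | bus: BusRdX,Flush
[3] P2: load  L1 | P0:I, P1:I, P2:E(10), P3:I | bus: BusRd
[4] P1: store L0 := 7 | P0:I, P1:M(7), P2:I, P3:I | bus: BusRdX,Flush
[5] P2: load  L1 | P0:I, P1:I, P2:E(10), P3:I | bus: none
[6] P3: load  L1 | P0:I, P1:I, P2:S(10), P3:S(10) | bus: BusRd
[7] P1: load  L1 | P0:I, P1:S(10), P2:S(10), P3:S(10) | bus: BusRd
[8] P1: store L0 := 42 | P0:I, P1:M(42), P2:I, P3:I | bus: none
[9] P1: store L1 := 45 | P0:I, P1:M(45), P2:I, P3:I | bus: BusUpgr
[10] P2: store L1 := 98 | P0:I, P1:I, P2:M(98), P3:I | bus: BusRdX,Flush
[11] P0: load  L1 | P0:S(98), P1:I, P2:O(98), P3:I | bus: BusRd
[12] P2: load  L0 | P0:I, P1:O(42), P2:S(42), P3:I | bus: BusRd
[13] P3: store L0 := 18 | P0:I, P1:I, P2:I, P3:M(18) | bus: BusRdX,Flush
[14] P0: store L0 := 67 | P0:M(67), P1:I, P2:I, P3:I | bus: BusRdX,Flush
[15] P2: store L1 := 2 | P0:I, P1:I, P2:M(2), P3:I | bus: BusUpgr
[16] P2: load  L0 | P0:O(67), P1:I, P2:S(67), P3:I | bus: BusRd
[17] P3: load  L1 | P0:I, P1:I, P2:O(2), P3:S(2) | bus: BusRd
[18] P1: store L0 := 21 | P0:I, P1:M(21), P2:I, P3:I | bus: BusRdX,Flush
[19] P3: store L1 := 15 | P0:I, P1:I, P2:I, P3:M(15) | bus: BusUpgr,Flush

invalidations = 2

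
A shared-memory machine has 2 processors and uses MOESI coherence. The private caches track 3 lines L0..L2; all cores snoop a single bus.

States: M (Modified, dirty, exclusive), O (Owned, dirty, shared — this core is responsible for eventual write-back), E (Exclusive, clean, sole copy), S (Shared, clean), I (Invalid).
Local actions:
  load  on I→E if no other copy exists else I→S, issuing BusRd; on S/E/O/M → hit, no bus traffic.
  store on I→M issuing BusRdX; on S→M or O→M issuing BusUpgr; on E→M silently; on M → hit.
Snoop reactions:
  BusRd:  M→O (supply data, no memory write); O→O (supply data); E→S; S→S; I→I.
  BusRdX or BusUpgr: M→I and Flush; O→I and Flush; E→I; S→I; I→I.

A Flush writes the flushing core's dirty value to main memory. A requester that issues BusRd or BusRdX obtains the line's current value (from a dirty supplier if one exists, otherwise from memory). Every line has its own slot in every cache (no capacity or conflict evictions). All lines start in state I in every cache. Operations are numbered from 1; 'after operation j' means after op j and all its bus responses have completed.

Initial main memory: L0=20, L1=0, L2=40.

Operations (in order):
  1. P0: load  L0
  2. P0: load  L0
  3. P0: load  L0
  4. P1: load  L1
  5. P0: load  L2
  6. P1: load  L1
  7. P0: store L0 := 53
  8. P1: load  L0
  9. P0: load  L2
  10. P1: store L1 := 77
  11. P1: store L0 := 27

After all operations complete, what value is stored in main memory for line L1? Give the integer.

[1] P0: load  L0 | P0:E(20), P1:I | bus: BusRd
[2] P0: load  L0 | P0:E(20), P1:I | bus: none
[3] P0: load  L0 | P0:E(20), P1:I | bus: none
[4] P1: load  L1 | P0:I, P1:E(0) | bus: BusRd
[5] P0: load  L2 | P0:E(40), P1:I | bus: BusRd
[6] P1: load  L1 | P0:I, P1:E(0) | bus: none
[7] P0: store L0 := 53 | P0:M(53), P1:I | bus: none
[8] P1: load  L0 | P0:O(53), P1:S(53) | bus: BusRd
[9] P0: load  L2 | P0:E(40), P1:I | bus: none
[10] P1: store L1 := 77 | P0:I, P1:M(77) | bus: none
[11] P1: store L0 := 27 | P0:I, P1:M(27) | bus: BusUpgr,Flush

memory[L1] = 0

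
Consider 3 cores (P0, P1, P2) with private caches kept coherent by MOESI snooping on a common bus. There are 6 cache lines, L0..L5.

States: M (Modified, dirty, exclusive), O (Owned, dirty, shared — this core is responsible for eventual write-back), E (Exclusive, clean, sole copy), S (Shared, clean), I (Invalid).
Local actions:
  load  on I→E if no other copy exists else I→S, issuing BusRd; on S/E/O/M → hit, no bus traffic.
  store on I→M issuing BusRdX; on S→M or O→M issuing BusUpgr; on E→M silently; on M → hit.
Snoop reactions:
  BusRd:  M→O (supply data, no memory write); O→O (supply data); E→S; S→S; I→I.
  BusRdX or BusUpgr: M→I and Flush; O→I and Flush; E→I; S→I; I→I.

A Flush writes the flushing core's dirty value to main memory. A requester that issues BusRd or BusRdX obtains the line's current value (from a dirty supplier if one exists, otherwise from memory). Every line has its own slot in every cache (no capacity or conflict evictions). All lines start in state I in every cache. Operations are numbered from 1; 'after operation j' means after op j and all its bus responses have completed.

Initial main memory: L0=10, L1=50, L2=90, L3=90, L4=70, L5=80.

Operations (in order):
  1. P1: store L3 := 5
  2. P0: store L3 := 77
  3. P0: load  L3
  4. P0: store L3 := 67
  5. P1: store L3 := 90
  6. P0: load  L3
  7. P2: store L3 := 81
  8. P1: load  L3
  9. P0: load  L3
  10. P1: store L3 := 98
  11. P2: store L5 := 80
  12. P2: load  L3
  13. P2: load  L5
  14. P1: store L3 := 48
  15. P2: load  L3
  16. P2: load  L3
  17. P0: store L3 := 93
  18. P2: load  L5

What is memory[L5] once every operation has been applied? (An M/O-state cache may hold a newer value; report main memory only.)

1. P1: store L3 := 5  bus=[BusRdX]  L3: P0=I P1=M P2=I  mem[L3]=90
2. P0: store L3 := 77  bus=[BusRdX,Flush]  L3: P0=M P1=I P2=I  mem[L3]=5
3. P0: load  L3  bus=[-]  L3: P0=M P1=I P2=I  mem[L3]=5
4. P0: store L3 := 67  bus=[-]  L3: P0=M P1=I P2=I  mem[L3]=5
5. P1: store L3 := 90  bus=[BusRdX,Flush]  L3: P0=I P1=M P2=I  mem[L3]=67
6. P0: load  L3  bus=[BusRd]  L3: P0=S P1=O P2=I  mem[L3]=67
7. P2: store L3 := 81  bus=[BusRdX,Flush]  L3: P0=I P1=I P2=M  mem[L3]=90
8. P1: load  L3  bus=[BusRd]  L3: P0=I P1=S P2=O  mem[L3]=90
9. P0: load  L3  bus=[BusRd]  L3: P0=S P1=S P2=O  mem[L3]=90
10. P1: store L3 := 98  bus=[BusUpgr,Flush]  L3: P0=I P1=M P2=I  mem[L3]=81
11. P2: store L5 := 80  bus=[BusRdX]  L5: P0=I P1=I P2=M  mem[L5]=80
12. P2: load  L3  bus=[BusRd]  L3: P0=I P1=O P2=S  mem[L3]=81
13. P2: load  L5  bus=[-]  L5: P0=I P1=I P2=M  mem[L5]=80
14. P1: store L3 := 48  bus=[BusUpgr]  L3: P0=I P1=M P2=I  mem[L3]=81
15. P2: load  L3  bus=[BusRd]  L3: P0=I P1=O P2=S  mem[L3]=81
16. P2: load  L3  bus=[-]  L3: P0=I P1=O P2=S  mem[L3]=81
17. P0: store L3 := 93  bus=[BusRdX,Flush]  L3: P0=M P1=I P2=I  mem[L3]=48
18. P2: load  L5  bus=[-]  L5: P0=I P1=I P2=M  mem[L5]=80

memory[L5] = 80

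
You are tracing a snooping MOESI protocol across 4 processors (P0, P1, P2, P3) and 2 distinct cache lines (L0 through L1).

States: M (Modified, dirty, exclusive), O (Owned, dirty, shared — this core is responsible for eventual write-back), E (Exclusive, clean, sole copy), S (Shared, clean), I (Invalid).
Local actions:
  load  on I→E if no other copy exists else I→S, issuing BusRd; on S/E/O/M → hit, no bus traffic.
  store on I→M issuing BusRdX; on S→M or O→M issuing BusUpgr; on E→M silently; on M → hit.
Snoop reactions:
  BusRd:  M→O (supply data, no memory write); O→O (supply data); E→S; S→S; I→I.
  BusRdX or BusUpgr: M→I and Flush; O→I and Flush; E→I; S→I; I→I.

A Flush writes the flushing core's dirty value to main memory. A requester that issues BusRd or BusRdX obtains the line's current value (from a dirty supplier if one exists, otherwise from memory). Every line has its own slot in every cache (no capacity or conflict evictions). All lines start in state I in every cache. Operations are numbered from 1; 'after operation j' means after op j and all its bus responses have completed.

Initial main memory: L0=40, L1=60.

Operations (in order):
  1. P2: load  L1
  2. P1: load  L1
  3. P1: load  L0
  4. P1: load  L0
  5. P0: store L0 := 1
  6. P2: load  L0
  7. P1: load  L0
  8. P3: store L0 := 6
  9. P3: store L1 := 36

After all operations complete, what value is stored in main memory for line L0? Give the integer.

1. P2: load  L1  bus=[BusRd]  L1: P0=I P1=I P2=E P3=I  mem[L1]=60
2. P1: load  L1  bus=[BusRd]  L1: P0=I P1=S P2=S P3=I  mem[L1]=60
3. P1: load  L0  bus=[BusRd]  L0: P0=I P1=E P2=I P3=I  mem[L0]=40
4. P1: load  L0  bus=[-]  L0: P0=I P1=E P2=I P3=I  mem[L0]=40
5. P0: store L0 := 1  bus=[BusRdX]  L0: P0=M P1=I P2=I P3=I  mem[L0]=40
6. P2: load  L0  bus=[BusRd]  L0: P0=O P1=I P2=S P3=I  mem[L0]=40
7. P1: load  L0  bus=[BusRd]  L0: P0=O P1=S P2=S P3=I  mem[L0]=40
8. P3: store L0 := 6  bus=[BusRdX,Flush]  L0: P0=I P1=I P2=I P3=M  mem[L0]=1
9. P3: store L1 := 36  bus=[BusRdX]  L1: P0=I P1=I P2=I P3=M  mem[L1]=60

memory[L0] = 1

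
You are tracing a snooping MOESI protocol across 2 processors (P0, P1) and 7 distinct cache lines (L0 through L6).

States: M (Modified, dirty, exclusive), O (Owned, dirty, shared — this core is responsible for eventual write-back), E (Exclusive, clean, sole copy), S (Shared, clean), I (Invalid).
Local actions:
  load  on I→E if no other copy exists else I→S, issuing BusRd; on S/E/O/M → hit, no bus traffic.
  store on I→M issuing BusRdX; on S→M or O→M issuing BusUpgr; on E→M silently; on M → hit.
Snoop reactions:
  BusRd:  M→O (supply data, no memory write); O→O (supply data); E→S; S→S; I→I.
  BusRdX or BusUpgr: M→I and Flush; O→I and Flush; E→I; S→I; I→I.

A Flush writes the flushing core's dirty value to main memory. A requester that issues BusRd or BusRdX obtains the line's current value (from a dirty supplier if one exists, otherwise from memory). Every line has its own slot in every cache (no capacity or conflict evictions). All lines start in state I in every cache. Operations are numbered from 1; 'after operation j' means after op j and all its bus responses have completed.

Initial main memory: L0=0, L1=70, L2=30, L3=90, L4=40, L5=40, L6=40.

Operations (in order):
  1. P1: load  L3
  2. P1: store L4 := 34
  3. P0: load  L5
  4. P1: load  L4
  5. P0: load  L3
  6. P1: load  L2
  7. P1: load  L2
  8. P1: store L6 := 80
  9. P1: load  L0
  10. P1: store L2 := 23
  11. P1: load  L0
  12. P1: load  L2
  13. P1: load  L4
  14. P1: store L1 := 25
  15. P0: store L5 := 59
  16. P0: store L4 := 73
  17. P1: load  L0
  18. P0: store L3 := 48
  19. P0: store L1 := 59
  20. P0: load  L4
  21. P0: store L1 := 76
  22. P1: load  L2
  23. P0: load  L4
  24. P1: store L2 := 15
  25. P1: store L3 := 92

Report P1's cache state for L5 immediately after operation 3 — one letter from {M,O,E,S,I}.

state = I

  op1 P1: load  L3 → I/E on L3; bus BusRd; mem=90
  op2 P1: store L4 := 34 → I/M on L4; bus BusRdX; mem=40
  op3 P0: load  L5 → E/I on L5; bus BusRd; mem=40
  op4 P1: load  L4 → I/M on L4; bus (none); mem=40
  op5 P0: load  L3 → S/S on L3; bus BusRd; mem=90
  op6 P1: load  L2 → I/E on L2; bus BusRd; mem=30
  op7 P1: load  L2 → I/E on L2; bus (none); mem=30
  op8 P1: store L6 := 80 → I/M on L6; bus BusRdX; mem=40
  op9 P1: load  L0 → I/E on L0; bus BusRd; mem=0
  op10 P1: store L2 := 23 → I/M on L2; bus (none); mem=30
  op11 P1: load  L0 → I/E on L0; bus (none); mem=0
  op12 P1: load  L2 → I/M on L2; bus (none); mem=30
  op13 P1: load  L4 → I/M on L4; bus (none); mem=40
  op14 P1: store L1 := 25 → I/M on L1; bus BusRdX; mem=70
  op15 P0: store L5 := 59 → M/I on L5; bus (none); mem=40
  op16 P0: store L4 := 73 → M/I on L4; bus BusRdX Flush; mem=34
  op17 P1: load  L0 → I/E on L0; bus (none); mem=0
  op18 P0: store L3 := 48 → M/I on L3; bus BusUpgr; mem=90
  op19 P0: store L1 := 59 → M/I on L1; bus BusRdX Flush; mem=25
  op20 P0: load  L4 → M/I on L4; bus (none); mem=34
  op21 P0: store L1 := 76 → M/I on L1; bus (none); mem=25
  op22 P1: load  L2 → I/M on L2; bus (none); mem=30
  op23 P0: load  L4 → M/I on L4; bus (none); mem=34
  op24 P1: store L2 := 15 → I/M on L2; bus (none); mem=30
  op25 P1: store L3 := 92 → I/M on L3; bus BusRdX Flush; mem=48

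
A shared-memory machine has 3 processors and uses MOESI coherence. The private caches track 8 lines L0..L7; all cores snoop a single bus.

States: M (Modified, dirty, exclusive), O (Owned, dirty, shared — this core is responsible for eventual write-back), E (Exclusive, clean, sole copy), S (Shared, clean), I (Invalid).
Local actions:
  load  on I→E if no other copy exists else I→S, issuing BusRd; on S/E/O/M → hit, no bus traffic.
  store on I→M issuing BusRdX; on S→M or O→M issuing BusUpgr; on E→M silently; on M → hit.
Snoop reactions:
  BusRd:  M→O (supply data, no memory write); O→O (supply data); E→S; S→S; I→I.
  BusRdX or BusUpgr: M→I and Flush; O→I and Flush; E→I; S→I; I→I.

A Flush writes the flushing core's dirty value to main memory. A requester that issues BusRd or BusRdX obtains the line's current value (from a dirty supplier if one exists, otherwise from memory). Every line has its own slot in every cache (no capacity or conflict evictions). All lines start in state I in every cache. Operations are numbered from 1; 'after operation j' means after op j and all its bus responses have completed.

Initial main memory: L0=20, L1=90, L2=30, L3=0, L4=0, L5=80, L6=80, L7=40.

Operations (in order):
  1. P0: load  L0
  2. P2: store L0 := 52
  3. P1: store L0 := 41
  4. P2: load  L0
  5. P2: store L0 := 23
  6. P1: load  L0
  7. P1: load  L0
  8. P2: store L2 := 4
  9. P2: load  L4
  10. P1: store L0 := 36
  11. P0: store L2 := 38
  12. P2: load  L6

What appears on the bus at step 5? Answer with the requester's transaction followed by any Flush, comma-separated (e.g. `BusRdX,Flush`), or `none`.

step 1: P0: load  L0  ⟶  EII  (L0)  txn=BusRd  M[L0]=20
step 2: P2: store L0 := 52  ⟶  IIM  (L0)  txn=BusRdX  M[L0]=20
step 3: P1: store L0 := 41  ⟶  IMI  (L0)  txn=BusRdX+Flush  M[L0]=52
step 4: P2: load  L0  ⟶  IOS  (L0)  txn=BusRd  M[L0]=52
step 5: P2: store L0 := 23  ⟶  IIM  (L0)  txn=BusUpgr+Flush  M[L0]=41
step 6: P1: load  L0  ⟶  ISO  (L0)  txn=BusRd  M[L0]=41
step 7: P1: load  L0  ⟶  ISO  (L0)  txn=∅  M[L0]=41
step 8: P2: store L2 := 4  ⟶  IIM  (L2)  txn=BusRdX  M[L2]=30
step 9: P2: load  L4  ⟶  IIE  (L4)  txn=BusRd  M[L4]=0
step 10: P1: store L0 := 36  ⟶  IMI  (L0)  txn=BusUpgr+Flush  M[L0]=23
step 11: P0: store L2 := 38  ⟶  MII  (L2)  txn=BusRdX+Flush  M[L2]=4
step 12: P2: load  L6  ⟶  IIE  (L6)  txn=BusRd  M[L6]=80

bus = BusUpgr,Flush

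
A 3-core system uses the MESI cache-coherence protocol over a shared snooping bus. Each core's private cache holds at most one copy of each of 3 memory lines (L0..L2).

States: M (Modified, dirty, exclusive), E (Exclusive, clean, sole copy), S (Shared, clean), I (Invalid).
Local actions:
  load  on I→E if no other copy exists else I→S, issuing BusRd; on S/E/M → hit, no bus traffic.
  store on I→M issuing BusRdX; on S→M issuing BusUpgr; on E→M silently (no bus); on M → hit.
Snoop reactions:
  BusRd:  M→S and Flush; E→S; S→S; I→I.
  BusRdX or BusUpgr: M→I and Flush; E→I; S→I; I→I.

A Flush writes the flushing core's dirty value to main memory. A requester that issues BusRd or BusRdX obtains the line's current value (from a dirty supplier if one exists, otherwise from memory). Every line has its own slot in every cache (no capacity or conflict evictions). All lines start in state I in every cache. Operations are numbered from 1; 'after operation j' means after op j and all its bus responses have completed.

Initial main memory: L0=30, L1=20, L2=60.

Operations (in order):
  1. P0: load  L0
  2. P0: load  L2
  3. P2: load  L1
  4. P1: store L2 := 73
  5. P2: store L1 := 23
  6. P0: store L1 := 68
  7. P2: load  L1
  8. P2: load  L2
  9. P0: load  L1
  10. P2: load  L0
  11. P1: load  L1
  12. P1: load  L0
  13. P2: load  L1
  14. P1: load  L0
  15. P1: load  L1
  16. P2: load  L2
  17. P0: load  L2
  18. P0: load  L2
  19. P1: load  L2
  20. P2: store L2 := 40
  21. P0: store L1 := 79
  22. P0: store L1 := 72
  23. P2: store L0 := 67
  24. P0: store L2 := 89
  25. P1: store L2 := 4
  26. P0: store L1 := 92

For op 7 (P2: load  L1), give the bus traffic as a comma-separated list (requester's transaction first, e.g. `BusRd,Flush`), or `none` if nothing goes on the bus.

bus = BusRd,Flush

step 1: P0: load  L0  ⟶  EII  (L0)  txn=BusRd  M[L0]=30
step 2: P0: load  L2  ⟶  EII  (L2)  txn=BusRd  M[L2]=60
step 3: P2: load  L1  ⟶  IIE  (L1)  txn=BusRd  M[L1]=20
step 4: P1: store L2 := 73  ⟶  IMI  (L2)  txn=BusRdX  M[L2]=60
step 5: P2: store L1 := 23  ⟶  IIM  (L1)  txn=∅  M[L1]=20
step 6: P0: store L1 := 68  ⟶  MII  (L1)  txn=BusRdX+Flush  M[L1]=23
step 7: P2: load  L1  ⟶  SIS  (L1)  txn=BusRd+Flush  M[L1]=68
step 8: P2: load  L2  ⟶  ISS  (L2)  txn=BusRd+Flush  M[L2]=73
step 9: P0: load  L1  ⟶  SIS  (L1)  txn=∅  M[L1]=68
step 10: P2: load  L0  ⟶  SIS  (L0)  txn=BusRd  M[L0]=30
step 11: P1: load  L1  ⟶  SSS  (L1)  txn=BusRd  M[L1]=68
step 12: P1: load  L0  ⟶  SSS  (L0)  txn=BusRd  M[L0]=30
step 13: P2: load  L1  ⟶  SSS  (L1)  txn=∅  M[L1]=68
step 14: P1: load  L0  ⟶  SSS  (L0)  txn=∅  M[L0]=30
step 15: P1: load  L1  ⟶  SSS  (L1)  txn=∅  M[L1]=68
step 16: P2: load  L2  ⟶  ISS  (L2)  txn=∅  M[L2]=73
step 17: P0: load  L2  ⟶  SSS  (L2)  txn=BusRd  M[L2]=73
step 18: P0: load  L2  ⟶  SSS  (L2)  txn=∅  M[L2]=73
step 19: P1: load  L2  ⟶  SSS  (L2)  txn=∅  M[L2]=73
step 20: P2: store L2 := 40  ⟶  IIM  (L2)  txn=BusUpgr  M[L2]=73
step 21: P0: store L1 := 79  ⟶  MII  (L1)  txn=BusUpgr  M[L1]=68
step 22: P0: store L1 := 72  ⟶  MII  (L1)  txn=∅  M[L1]=68
step 23: P2: store L0 := 67  ⟶  IIM  (L0)  txn=BusUpgr  M[L0]=30
step 24: P0: store L2 := 89  ⟶  MII  (L2)  txn=BusRdX+Flush  M[L2]=40
step 25: P1: store L2 := 4  ⟶  IMI  (L2)  txn=BusRdX+Flush  M[L2]=89
step 26: P0: store L1 := 92  ⟶  MII  (L1)  txn=∅  M[L1]=68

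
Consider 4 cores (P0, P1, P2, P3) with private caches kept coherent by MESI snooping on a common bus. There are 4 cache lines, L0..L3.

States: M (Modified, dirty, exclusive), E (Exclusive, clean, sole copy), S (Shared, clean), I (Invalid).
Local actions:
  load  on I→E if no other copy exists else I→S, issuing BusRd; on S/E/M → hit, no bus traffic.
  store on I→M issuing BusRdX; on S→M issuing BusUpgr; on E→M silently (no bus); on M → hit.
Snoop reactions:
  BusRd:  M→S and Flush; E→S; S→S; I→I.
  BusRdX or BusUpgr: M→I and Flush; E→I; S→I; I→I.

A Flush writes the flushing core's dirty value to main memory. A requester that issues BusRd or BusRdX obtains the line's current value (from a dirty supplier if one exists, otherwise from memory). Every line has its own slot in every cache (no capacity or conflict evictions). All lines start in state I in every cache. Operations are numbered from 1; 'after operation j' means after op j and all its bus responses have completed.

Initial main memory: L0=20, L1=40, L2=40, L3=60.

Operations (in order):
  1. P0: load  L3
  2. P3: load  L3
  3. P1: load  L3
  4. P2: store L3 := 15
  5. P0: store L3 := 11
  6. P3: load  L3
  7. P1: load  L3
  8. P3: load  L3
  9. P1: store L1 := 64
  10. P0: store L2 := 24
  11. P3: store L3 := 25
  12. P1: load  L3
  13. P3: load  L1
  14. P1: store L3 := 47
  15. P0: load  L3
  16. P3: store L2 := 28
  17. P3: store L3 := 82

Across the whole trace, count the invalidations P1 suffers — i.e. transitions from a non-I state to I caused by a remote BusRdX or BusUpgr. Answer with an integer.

invalidations = 3

1. P0: load  L3  bus=[BusRd]  L3: P0=E P1=I P2=I P3=I  mem[L3]=60
2. P3: load  L3  bus=[BusRd]  L3: P0=S P1=I P2=I P3=S  mem[L3]=60
3. P1: load  L3  bus=[BusRd]  L3: P0=S P1=S P2=I P3=S  mem[L3]=60
4. P2: store L3 := 15  bus=[BusRdX]  L3: P0=I P1=I P2=M P3=I  mem[L3]=60
5. P0: store L3 := 11  bus=[BusRdX,Flush]  L3: P0=M P1=I P2=I P3=I  mem[L3]=15
6. P3: load  L3  bus=[BusRd,Flush]  L3: P0=S P1=I P2=I P3=S  mem[L3]=11
7. P1: load  L3  bus=[BusRd]  L3: P0=S P1=S P2=I P3=S  mem[L3]=11
8. P3: load  L3  bus=[-]  L3: P0=S P1=S P2=I P3=S  mem[L3]=11
9. P1: store L1 := 64  bus=[BusRdX]  L1: P0=I P1=M P2=I P3=I  mem[L1]=40
10. P0: store L2 := 24  bus=[BusRdX]  L2: P0=M P1=I P2=I P3=I  mem[L2]=40
11. P3: store L3 := 25  bus=[BusUpgr]  L3: P0=I P1=I P2=I P3=M  mem[L3]=11
12. P1: load  L3  bus=[BusRd,Flush]  L3: P0=I P1=S P2=I P3=S  mem[L3]=25
13. P3: load  L1  bus=[BusRd,Flush]  L1: P0=I P1=S P2=I P3=S  mem[L1]=64
14. P1: store L3 := 47  bus=[BusUpgr]  L3: P0=I P1=M P2=I P3=I  mem[L3]=25
15. P0: load  L3  bus=[BusRd,Flush]  L3: P0=S P1=S P2=I P3=I  mem[L3]=47
16. P3: store L2 := 28  bus=[BusRdX,Flush]  L2: P0=I P1=I P2=I P3=M  mem[L2]=24
17. P3: store L3 := 82  bus=[BusRdX]  L3: P0=I P1=I P2=I P3=M  mem[L3]=47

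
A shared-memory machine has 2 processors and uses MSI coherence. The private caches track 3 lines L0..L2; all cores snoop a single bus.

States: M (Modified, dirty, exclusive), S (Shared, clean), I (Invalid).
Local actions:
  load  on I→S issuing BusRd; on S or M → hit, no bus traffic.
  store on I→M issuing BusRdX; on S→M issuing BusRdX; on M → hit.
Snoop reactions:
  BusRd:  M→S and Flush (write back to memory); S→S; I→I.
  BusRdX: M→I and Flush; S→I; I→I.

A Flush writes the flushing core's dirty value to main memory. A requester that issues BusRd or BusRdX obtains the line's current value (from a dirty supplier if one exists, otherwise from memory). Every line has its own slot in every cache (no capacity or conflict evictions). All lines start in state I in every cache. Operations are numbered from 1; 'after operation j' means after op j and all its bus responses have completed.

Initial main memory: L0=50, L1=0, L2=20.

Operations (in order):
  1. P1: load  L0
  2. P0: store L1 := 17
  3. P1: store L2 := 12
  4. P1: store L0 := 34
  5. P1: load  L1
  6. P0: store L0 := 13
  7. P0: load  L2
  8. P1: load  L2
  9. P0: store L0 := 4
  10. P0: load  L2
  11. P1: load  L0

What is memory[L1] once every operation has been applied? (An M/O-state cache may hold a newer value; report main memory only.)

  op1 P1: load  L0 → I/S on L0; bus BusRd; mem=50
  op2 P0: store L1 := 17 → M/I on L1; bus BusRdX; mem=0
  op3 P1: store L2 := 12 → I/M on L2; bus BusRdX; mem=20
  op4 P1: store L0 := 34 → I/M on L0; bus BusRdX; mem=50
  op5 P1: load  L1 → S/S on L1; bus BusRd Flush; mem=17
  op6 P0: store L0 := 13 → M/I on L0; bus BusRdX Flush; mem=34
  op7 P0: load  L2 → S/S on L2; bus BusRd Flush; mem=12
  op8 P1: load  L2 → S/S on L2; bus (none); mem=12
  op9 P0: store L0 := 4 → M/I on L0; bus (none); mem=34
  op10 P0: load  L2 → S/S on L2; bus (none); mem=12
  op11 P1: load  L0 → S/S on L0; bus BusRd Flush; mem=4

memory[L1] = 17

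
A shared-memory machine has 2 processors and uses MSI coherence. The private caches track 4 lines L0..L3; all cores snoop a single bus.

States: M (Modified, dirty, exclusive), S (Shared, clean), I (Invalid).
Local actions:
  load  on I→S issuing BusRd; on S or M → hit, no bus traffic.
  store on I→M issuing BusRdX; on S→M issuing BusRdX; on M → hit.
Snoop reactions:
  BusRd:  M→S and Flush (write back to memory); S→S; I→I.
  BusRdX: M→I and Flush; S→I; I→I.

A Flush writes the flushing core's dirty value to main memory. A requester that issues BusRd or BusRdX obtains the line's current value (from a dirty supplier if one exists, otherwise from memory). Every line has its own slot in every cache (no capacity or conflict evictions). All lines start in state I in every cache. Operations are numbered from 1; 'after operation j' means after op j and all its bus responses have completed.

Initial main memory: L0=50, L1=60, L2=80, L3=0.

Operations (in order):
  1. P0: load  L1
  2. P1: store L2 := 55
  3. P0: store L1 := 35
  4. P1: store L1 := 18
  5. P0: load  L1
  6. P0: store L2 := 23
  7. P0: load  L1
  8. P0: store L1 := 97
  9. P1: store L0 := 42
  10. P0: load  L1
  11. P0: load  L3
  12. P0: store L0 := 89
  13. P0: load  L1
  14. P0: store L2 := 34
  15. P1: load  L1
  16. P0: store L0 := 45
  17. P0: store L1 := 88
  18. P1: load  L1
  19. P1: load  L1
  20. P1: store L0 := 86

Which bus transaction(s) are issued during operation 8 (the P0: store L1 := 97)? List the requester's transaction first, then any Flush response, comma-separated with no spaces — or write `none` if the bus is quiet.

1. P0: load  L1  bus=[BusRd]  L1: P0=S P1=I  mem[L1]=60
2. P1: store L2 := 55  bus=[BusRdX]  L2: P0=I P1=M  mem[L2]=80
3. P0: store L1 := 35  bus=[BusRdX]  L1: P0=M P1=I  mem[L1]=60
4. P1: store L1 := 18  bus=[BusRdX,Flush]  L1: P0=I P1=M  mem[L1]=35
5. P0: load  L1  bus=[BusRd,Flush]  L1: P0=S P1=S  mem[L1]=18
6. P0: store L2 := 23  bus=[BusRdX,Flush]  L2: P0=M P1=I  mem[L2]=55
7. P0: load  L1  bus=[-]  L1: P0=S P1=S  mem[L1]=18
8. P0: store L1 := 97  bus=[BusRdX]  L1: P0=M P1=I  mem[L1]=18
9. P1: store L0 := 42  bus=[BusRdX]  L0: P0=I P1=M  mem[L0]=50
10. P0: load  L1  bus=[-]  L1: P0=M P1=I  mem[L1]=18
11. P0: load  L3  bus=[BusRd]  L3: P0=S P1=I  mem[L3]=0
12. P0: store L0 := 89  bus=[BusRdX,Flush]  L0: P0=M P1=I  mem[L0]=42
13. P0: load  L1  bus=[-]  L1: P0=M P1=I  mem[L1]=18
14. P0: store L2 := 34  bus=[-]  L2: P0=M P1=I  mem[L2]=55
15. P1: load  L1  bus=[BusRd,Flush]  L1: P0=S P1=S  mem[L1]=97
16. P0: store L0 := 45  bus=[-]  L0: P0=M P1=I  mem[L0]=42
17. P0: store L1 := 88  bus=[BusRdX]  L1: P0=M P1=I  mem[L1]=97
18. P1: load  L1  bus=[BusRd,Flush]  L1: P0=S P1=S  mem[L1]=88
19. P1: load  L1  bus=[-]  L1: P0=S P1=S  mem[L1]=88
20. P1: store L0 := 86  bus=[BusRdX,Flush]  L0: P0=I P1=M  mem[L0]=45

bus = BusRdX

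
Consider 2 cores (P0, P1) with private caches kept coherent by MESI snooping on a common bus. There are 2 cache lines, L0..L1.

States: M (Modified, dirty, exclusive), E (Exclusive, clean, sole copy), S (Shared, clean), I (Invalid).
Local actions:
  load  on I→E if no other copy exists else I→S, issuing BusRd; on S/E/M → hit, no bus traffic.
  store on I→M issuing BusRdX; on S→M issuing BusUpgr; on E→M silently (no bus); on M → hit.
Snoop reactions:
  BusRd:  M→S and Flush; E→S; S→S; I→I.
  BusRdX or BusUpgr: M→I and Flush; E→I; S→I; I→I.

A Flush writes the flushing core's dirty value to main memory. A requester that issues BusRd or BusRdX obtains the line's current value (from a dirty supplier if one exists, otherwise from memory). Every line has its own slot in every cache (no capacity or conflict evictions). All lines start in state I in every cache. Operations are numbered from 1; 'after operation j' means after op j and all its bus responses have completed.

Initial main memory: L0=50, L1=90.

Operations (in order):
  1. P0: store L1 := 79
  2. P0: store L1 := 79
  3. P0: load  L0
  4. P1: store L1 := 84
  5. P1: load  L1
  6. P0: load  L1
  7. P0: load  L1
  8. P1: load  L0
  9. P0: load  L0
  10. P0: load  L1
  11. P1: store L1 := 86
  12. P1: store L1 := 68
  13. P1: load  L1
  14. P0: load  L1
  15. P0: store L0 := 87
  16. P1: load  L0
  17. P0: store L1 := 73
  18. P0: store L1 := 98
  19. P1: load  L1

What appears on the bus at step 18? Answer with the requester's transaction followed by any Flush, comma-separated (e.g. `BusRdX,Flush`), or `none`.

bus = none

  op1 P0: store L1 := 79 → M/I on L1; bus BusRdX; mem=90
  op2 P0: store L1 := 79 → M/I on L1; bus (none); mem=90
  op3 P0: load  L0 → E/I on L0; bus BusRd; mem=50
  op4 P1: store L1 := 84 → I/M on L1; bus BusRdX Flush; mem=79
  op5 P1: load  L1 → I/M on L1; bus (none); mem=79
  op6 P0: load  L1 → S/S on L1; bus BusRd Flush; mem=84
  op7 P0: load  L1 → S/S on L1; bus (none); mem=84
  op8 P1: load  L0 → S/S on L0; bus BusRd; mem=50
  op9 P0: load  L0 → S/S on L0; bus (none); mem=50
  op10 P0: load  L1 → S/S on L1; bus (none); mem=84
  op11 P1: store L1 := 86 → I/M on L1; bus BusUpgr; mem=84
  op12 P1: store L1 := 68 → I/M on L1; bus (none); mem=84
  op13 P1: load  L1 → I/M on L1; bus (none); mem=84
  op14 P0: load  L1 → S/S on L1; bus BusRd Flush; mem=68
  op15 P0: store L0 := 87 → M/I on L0; bus BusUpgr; mem=50
  op16 P1: load  L0 → S/S on L0; bus BusRd Flush; mem=87
  op17 P0: store L1 := 73 → M/I on L1; bus BusUpgr; mem=68
  op18 P0: store L1 := 98 → M/I on L1; bus (none); mem=68
  op19 P1: load  L1 → S/S on L1; bus BusRd Flush; mem=98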